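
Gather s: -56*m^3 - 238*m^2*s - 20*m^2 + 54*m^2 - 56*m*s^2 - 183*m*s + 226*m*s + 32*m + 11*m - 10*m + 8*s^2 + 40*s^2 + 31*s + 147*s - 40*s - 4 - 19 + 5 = -56*m^3 + 34*m^2 + 33*m + s^2*(48 - 56*m) + s*(-238*m^2 + 43*m + 138) - 18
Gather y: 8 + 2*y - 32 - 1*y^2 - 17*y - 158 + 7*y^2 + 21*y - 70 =6*y^2 + 6*y - 252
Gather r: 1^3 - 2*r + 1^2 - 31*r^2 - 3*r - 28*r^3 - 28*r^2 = -28*r^3 - 59*r^2 - 5*r + 2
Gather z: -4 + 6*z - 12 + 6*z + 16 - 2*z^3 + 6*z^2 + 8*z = -2*z^3 + 6*z^2 + 20*z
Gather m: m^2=m^2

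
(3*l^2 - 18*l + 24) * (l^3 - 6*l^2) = 3*l^5 - 36*l^4 + 132*l^3 - 144*l^2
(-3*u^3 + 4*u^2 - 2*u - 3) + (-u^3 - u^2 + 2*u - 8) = -4*u^3 + 3*u^2 - 11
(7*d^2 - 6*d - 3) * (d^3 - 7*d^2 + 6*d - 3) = 7*d^5 - 55*d^4 + 81*d^3 - 36*d^2 + 9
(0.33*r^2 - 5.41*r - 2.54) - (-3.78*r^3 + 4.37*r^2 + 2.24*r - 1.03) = 3.78*r^3 - 4.04*r^2 - 7.65*r - 1.51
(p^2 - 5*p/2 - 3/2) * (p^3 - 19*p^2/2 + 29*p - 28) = p^5 - 12*p^4 + 205*p^3/4 - 345*p^2/4 + 53*p/2 + 42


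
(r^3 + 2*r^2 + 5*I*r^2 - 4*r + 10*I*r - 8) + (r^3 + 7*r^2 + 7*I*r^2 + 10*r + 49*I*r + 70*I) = 2*r^3 + 9*r^2 + 12*I*r^2 + 6*r + 59*I*r - 8 + 70*I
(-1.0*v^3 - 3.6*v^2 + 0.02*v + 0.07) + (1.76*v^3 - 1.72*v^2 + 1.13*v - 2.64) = 0.76*v^3 - 5.32*v^2 + 1.15*v - 2.57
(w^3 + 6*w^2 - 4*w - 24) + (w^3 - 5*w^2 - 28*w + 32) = 2*w^3 + w^2 - 32*w + 8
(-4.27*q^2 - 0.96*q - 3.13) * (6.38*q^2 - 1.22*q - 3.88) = -27.2426*q^4 - 0.9154*q^3 - 2.2306*q^2 + 7.5434*q + 12.1444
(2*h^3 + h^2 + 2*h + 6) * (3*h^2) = 6*h^5 + 3*h^4 + 6*h^3 + 18*h^2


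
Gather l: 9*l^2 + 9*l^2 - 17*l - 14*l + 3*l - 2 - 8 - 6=18*l^2 - 28*l - 16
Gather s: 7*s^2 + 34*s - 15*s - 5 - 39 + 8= 7*s^2 + 19*s - 36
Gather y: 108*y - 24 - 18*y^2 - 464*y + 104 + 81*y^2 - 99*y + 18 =63*y^2 - 455*y + 98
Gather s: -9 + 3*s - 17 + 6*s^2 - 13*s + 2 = 6*s^2 - 10*s - 24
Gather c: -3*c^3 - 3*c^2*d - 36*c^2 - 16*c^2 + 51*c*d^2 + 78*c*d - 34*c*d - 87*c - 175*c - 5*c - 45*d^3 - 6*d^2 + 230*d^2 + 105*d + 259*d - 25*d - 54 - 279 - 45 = -3*c^3 + c^2*(-3*d - 52) + c*(51*d^2 + 44*d - 267) - 45*d^3 + 224*d^2 + 339*d - 378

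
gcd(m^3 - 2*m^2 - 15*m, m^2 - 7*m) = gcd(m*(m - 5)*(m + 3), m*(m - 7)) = m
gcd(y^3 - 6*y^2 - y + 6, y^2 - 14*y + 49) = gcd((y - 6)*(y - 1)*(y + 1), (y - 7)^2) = 1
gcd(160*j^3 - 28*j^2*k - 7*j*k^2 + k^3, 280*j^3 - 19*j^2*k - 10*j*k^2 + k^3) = 40*j^2 + 3*j*k - k^2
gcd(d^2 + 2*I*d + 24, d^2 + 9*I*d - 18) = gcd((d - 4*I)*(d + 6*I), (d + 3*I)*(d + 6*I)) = d + 6*I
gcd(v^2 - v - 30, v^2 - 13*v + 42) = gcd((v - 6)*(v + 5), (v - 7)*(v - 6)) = v - 6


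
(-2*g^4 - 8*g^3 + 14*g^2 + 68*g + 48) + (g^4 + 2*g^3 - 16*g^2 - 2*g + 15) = -g^4 - 6*g^3 - 2*g^2 + 66*g + 63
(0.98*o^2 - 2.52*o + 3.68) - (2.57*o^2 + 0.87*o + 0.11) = -1.59*o^2 - 3.39*o + 3.57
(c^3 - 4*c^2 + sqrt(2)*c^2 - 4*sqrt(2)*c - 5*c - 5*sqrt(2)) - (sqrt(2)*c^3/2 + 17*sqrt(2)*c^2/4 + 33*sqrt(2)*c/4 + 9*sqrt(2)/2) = -sqrt(2)*c^3/2 + c^3 - 13*sqrt(2)*c^2/4 - 4*c^2 - 49*sqrt(2)*c/4 - 5*c - 19*sqrt(2)/2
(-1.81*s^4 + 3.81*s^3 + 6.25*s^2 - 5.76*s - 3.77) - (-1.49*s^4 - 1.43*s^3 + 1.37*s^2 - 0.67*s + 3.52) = -0.32*s^4 + 5.24*s^3 + 4.88*s^2 - 5.09*s - 7.29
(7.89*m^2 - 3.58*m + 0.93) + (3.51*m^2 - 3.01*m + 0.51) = 11.4*m^2 - 6.59*m + 1.44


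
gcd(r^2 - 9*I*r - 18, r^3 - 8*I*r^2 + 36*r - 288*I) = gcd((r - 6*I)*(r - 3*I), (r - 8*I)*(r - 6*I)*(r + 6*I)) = r - 6*I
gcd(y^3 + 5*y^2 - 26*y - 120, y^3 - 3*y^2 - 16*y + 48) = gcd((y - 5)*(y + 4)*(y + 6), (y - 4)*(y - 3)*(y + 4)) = y + 4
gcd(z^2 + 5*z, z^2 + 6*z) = z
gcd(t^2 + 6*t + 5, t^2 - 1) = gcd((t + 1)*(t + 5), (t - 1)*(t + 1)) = t + 1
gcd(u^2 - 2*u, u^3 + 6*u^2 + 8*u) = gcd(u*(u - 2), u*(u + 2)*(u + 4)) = u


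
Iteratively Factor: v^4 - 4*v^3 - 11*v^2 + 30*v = (v - 2)*(v^3 - 2*v^2 - 15*v) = (v - 2)*(v + 3)*(v^2 - 5*v) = (v - 5)*(v - 2)*(v + 3)*(v)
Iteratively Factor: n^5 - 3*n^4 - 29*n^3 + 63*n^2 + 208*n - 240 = (n + 3)*(n^4 - 6*n^3 - 11*n^2 + 96*n - 80) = (n - 5)*(n + 3)*(n^3 - n^2 - 16*n + 16) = (n - 5)*(n - 1)*(n + 3)*(n^2 - 16) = (n - 5)*(n - 1)*(n + 3)*(n + 4)*(n - 4)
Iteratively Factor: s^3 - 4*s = (s + 2)*(s^2 - 2*s) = (s - 2)*(s + 2)*(s)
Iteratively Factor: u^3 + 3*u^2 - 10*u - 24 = (u + 4)*(u^2 - u - 6) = (u - 3)*(u + 4)*(u + 2)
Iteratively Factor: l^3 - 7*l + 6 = (l + 3)*(l^2 - 3*l + 2) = (l - 2)*(l + 3)*(l - 1)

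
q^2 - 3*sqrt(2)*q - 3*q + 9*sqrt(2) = (q - 3)*(q - 3*sqrt(2))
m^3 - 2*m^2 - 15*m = m*(m - 5)*(m + 3)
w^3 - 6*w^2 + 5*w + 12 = (w - 4)*(w - 3)*(w + 1)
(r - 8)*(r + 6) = r^2 - 2*r - 48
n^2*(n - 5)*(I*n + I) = I*n^4 - 4*I*n^3 - 5*I*n^2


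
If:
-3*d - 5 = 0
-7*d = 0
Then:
No Solution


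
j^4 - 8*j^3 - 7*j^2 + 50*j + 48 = (j - 8)*(j - 3)*(j + 1)*(j + 2)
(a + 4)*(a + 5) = a^2 + 9*a + 20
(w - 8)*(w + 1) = w^2 - 7*w - 8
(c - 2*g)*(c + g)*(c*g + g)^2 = c^4*g^2 - c^3*g^3 + 2*c^3*g^2 - 2*c^2*g^4 - 2*c^2*g^3 + c^2*g^2 - 4*c*g^4 - c*g^3 - 2*g^4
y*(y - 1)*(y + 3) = y^3 + 2*y^2 - 3*y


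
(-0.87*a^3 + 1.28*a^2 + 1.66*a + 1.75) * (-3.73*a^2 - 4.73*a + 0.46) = 3.2451*a^5 - 0.6593*a^4 - 12.6464*a^3 - 13.7905*a^2 - 7.5139*a + 0.805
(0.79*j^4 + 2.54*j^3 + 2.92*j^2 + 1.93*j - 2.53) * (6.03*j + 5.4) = 4.7637*j^5 + 19.5822*j^4 + 31.3236*j^3 + 27.4059*j^2 - 4.8339*j - 13.662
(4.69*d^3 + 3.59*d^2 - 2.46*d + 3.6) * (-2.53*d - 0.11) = -11.8657*d^4 - 9.5986*d^3 + 5.8289*d^2 - 8.8374*d - 0.396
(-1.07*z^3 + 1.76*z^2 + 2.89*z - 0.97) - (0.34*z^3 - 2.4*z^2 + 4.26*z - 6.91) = -1.41*z^3 + 4.16*z^2 - 1.37*z + 5.94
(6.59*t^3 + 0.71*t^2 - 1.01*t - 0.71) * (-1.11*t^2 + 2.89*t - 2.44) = -7.3149*t^5 + 18.257*t^4 - 12.9066*t^3 - 3.8632*t^2 + 0.4125*t + 1.7324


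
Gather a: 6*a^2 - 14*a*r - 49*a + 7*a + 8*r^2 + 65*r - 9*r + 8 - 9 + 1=6*a^2 + a*(-14*r - 42) + 8*r^2 + 56*r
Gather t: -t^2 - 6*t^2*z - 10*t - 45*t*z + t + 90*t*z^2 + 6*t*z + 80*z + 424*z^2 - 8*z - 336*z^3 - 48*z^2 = t^2*(-6*z - 1) + t*(90*z^2 - 39*z - 9) - 336*z^3 + 376*z^2 + 72*z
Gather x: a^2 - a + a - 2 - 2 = a^2 - 4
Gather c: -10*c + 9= 9 - 10*c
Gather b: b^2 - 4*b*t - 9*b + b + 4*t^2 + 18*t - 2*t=b^2 + b*(-4*t - 8) + 4*t^2 + 16*t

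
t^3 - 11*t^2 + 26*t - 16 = (t - 8)*(t - 2)*(t - 1)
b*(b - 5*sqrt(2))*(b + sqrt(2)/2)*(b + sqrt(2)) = b^4 - 7*sqrt(2)*b^3/2 - 14*b^2 - 5*sqrt(2)*b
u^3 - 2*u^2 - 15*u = u*(u - 5)*(u + 3)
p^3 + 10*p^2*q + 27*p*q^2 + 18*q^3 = (p + q)*(p + 3*q)*(p + 6*q)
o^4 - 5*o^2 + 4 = (o - 2)*(o - 1)*(o + 1)*(o + 2)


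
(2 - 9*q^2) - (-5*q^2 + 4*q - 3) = -4*q^2 - 4*q + 5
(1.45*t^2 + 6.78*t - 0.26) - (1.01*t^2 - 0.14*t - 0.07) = 0.44*t^2 + 6.92*t - 0.19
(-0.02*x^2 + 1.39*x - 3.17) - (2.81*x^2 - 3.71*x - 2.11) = -2.83*x^2 + 5.1*x - 1.06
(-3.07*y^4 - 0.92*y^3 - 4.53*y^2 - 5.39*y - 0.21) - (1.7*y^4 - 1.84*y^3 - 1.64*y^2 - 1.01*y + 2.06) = -4.77*y^4 + 0.92*y^3 - 2.89*y^2 - 4.38*y - 2.27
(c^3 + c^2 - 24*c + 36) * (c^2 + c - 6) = c^5 + 2*c^4 - 29*c^3 + 6*c^2 + 180*c - 216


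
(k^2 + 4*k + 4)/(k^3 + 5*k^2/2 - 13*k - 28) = 2*(k + 2)/(2*k^2 + k - 28)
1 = 1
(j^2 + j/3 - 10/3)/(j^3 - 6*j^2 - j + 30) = (j - 5/3)/(j^2 - 8*j + 15)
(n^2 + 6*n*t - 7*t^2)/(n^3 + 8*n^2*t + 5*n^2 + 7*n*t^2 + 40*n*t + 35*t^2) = (n - t)/(n^2 + n*t + 5*n + 5*t)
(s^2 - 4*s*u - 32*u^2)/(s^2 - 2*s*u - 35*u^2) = (-s^2 + 4*s*u + 32*u^2)/(-s^2 + 2*s*u + 35*u^2)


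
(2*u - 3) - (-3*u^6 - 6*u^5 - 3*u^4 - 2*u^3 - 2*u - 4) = 3*u^6 + 6*u^5 + 3*u^4 + 2*u^3 + 4*u + 1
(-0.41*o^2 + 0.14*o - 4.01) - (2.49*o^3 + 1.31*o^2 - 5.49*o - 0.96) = -2.49*o^3 - 1.72*o^2 + 5.63*o - 3.05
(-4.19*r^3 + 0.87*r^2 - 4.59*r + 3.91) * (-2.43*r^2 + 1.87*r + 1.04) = 10.1817*r^5 - 9.9494*r^4 + 8.423*r^3 - 17.1798*r^2 + 2.5381*r + 4.0664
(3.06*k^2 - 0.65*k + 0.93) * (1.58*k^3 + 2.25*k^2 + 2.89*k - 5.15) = 4.8348*k^5 + 5.858*k^4 + 8.8503*k^3 - 15.545*k^2 + 6.0352*k - 4.7895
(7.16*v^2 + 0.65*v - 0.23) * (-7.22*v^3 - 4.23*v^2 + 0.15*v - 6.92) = -51.6952*v^5 - 34.9798*v^4 - 0.0148999999999999*v^3 - 48.4768*v^2 - 4.5325*v + 1.5916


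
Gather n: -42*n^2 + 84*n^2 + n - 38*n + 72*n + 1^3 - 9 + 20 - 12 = 42*n^2 + 35*n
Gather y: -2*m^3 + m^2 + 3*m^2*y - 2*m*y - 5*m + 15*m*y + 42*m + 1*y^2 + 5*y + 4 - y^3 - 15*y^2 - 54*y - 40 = -2*m^3 + m^2 + 37*m - y^3 - 14*y^2 + y*(3*m^2 + 13*m - 49) - 36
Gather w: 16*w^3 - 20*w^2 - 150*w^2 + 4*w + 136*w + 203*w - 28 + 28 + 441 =16*w^3 - 170*w^2 + 343*w + 441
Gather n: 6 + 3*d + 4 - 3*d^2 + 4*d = -3*d^2 + 7*d + 10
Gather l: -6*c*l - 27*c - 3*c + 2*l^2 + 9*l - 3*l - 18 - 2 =-30*c + 2*l^2 + l*(6 - 6*c) - 20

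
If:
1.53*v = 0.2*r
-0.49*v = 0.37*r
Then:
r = 0.00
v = 0.00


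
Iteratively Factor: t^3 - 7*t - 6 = (t + 2)*(t^2 - 2*t - 3) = (t - 3)*(t + 2)*(t + 1)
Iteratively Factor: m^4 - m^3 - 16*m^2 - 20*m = (m)*(m^3 - m^2 - 16*m - 20) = m*(m - 5)*(m^2 + 4*m + 4) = m*(m - 5)*(m + 2)*(m + 2)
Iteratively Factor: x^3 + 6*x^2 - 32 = (x + 4)*(x^2 + 2*x - 8) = (x + 4)^2*(x - 2)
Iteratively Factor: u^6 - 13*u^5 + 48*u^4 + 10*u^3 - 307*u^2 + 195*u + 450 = (u - 3)*(u^5 - 10*u^4 + 18*u^3 + 64*u^2 - 115*u - 150) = (u - 5)*(u - 3)*(u^4 - 5*u^3 - 7*u^2 + 29*u + 30) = (u - 5)*(u - 3)*(u + 1)*(u^3 - 6*u^2 - u + 30) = (u - 5)*(u - 3)^2*(u + 1)*(u^2 - 3*u - 10) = (u - 5)^2*(u - 3)^2*(u + 1)*(u + 2)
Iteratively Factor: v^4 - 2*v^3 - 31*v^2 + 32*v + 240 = (v - 5)*(v^3 + 3*v^2 - 16*v - 48) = (v - 5)*(v - 4)*(v^2 + 7*v + 12) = (v - 5)*(v - 4)*(v + 3)*(v + 4)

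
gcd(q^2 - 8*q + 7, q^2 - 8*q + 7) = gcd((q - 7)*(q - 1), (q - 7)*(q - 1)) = q^2 - 8*q + 7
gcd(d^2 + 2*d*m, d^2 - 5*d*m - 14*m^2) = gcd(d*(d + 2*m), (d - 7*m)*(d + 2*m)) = d + 2*m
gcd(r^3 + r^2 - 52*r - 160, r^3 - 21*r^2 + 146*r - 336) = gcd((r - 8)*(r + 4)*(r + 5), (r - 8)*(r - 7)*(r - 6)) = r - 8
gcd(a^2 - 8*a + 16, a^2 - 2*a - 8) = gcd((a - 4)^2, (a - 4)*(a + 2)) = a - 4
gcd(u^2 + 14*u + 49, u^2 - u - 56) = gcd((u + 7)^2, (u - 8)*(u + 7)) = u + 7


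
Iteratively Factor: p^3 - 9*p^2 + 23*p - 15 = (p - 1)*(p^2 - 8*p + 15) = (p - 5)*(p - 1)*(p - 3)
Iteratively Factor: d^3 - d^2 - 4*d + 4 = (d + 2)*(d^2 - 3*d + 2) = (d - 2)*(d + 2)*(d - 1)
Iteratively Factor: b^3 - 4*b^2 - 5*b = (b + 1)*(b^2 - 5*b) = (b - 5)*(b + 1)*(b)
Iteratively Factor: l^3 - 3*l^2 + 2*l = (l)*(l^2 - 3*l + 2) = l*(l - 1)*(l - 2)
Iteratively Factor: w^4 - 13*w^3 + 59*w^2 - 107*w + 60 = (w - 4)*(w^3 - 9*w^2 + 23*w - 15) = (w - 5)*(w - 4)*(w^2 - 4*w + 3) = (w - 5)*(w - 4)*(w - 1)*(w - 3)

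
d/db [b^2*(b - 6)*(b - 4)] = 2*b*(2*b^2 - 15*b + 24)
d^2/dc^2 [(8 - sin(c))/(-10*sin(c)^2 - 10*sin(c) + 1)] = (-100*sin(c)^5 + 3300*sin(c)^4 + 2540*sin(c)^3 - 3690*sin(c)^2 - 4661*sin(c) - 1740)/(10*sin(c)^2 + 10*sin(c) - 1)^3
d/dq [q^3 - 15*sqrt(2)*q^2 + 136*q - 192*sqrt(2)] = 3*q^2 - 30*sqrt(2)*q + 136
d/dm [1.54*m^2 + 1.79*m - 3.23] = 3.08*m + 1.79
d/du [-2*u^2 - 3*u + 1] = -4*u - 3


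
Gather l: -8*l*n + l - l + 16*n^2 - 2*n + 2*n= -8*l*n + 16*n^2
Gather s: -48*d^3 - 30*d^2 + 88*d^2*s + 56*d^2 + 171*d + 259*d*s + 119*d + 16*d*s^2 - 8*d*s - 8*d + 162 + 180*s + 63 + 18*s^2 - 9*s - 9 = -48*d^3 + 26*d^2 + 282*d + s^2*(16*d + 18) + s*(88*d^2 + 251*d + 171) + 216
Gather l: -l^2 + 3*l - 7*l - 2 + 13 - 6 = -l^2 - 4*l + 5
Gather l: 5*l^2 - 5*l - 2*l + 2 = 5*l^2 - 7*l + 2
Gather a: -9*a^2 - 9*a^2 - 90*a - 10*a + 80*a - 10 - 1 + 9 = -18*a^2 - 20*a - 2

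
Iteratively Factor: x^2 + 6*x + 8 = (x + 4)*(x + 2)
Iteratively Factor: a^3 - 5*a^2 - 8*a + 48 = (a - 4)*(a^2 - a - 12) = (a - 4)^2*(a + 3)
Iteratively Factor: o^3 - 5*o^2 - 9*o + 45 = (o + 3)*(o^2 - 8*o + 15) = (o - 3)*(o + 3)*(o - 5)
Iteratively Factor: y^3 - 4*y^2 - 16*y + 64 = (y - 4)*(y^2 - 16) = (y - 4)^2*(y + 4)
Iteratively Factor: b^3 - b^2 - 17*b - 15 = (b - 5)*(b^2 + 4*b + 3) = (b - 5)*(b + 3)*(b + 1)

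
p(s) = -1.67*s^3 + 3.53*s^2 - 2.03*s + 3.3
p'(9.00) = -344.30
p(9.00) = -946.47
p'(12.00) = -638.75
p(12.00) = -2398.50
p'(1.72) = -4.71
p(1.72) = 1.75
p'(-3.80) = -101.20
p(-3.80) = 153.62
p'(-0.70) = -9.43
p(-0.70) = 7.02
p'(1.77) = -5.23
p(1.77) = 1.51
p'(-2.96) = -66.82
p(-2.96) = 83.55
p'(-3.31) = -80.29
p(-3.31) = 109.26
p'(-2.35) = -46.29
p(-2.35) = 49.24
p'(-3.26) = -78.29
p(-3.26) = 105.29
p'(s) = -5.01*s^2 + 7.06*s - 2.03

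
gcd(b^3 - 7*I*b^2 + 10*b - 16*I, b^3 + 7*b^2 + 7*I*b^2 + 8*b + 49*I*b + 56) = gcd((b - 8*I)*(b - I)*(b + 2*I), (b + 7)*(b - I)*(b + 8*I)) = b - I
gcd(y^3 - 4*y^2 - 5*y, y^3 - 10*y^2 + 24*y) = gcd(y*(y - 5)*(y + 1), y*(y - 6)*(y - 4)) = y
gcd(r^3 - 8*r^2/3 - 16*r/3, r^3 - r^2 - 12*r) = r^2 - 4*r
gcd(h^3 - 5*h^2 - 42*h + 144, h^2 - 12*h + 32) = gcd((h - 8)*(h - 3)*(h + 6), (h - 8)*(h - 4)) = h - 8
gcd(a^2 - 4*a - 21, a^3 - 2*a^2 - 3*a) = 1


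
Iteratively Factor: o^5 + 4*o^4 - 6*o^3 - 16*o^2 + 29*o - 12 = (o + 3)*(o^4 + o^3 - 9*o^2 + 11*o - 4) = (o - 1)*(o + 3)*(o^3 + 2*o^2 - 7*o + 4) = (o - 1)^2*(o + 3)*(o^2 + 3*o - 4) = (o - 1)^3*(o + 3)*(o + 4)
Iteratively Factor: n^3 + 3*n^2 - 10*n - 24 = (n - 3)*(n^2 + 6*n + 8) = (n - 3)*(n + 4)*(n + 2)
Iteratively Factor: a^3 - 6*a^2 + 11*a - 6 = (a - 3)*(a^2 - 3*a + 2) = (a - 3)*(a - 1)*(a - 2)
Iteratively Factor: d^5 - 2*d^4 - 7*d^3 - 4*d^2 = (d)*(d^4 - 2*d^3 - 7*d^2 - 4*d) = d*(d + 1)*(d^3 - 3*d^2 - 4*d) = d*(d - 4)*(d + 1)*(d^2 + d) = d^2*(d - 4)*(d + 1)*(d + 1)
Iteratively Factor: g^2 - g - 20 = (g + 4)*(g - 5)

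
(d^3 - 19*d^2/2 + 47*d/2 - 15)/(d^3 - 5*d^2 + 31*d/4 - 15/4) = 2*(d - 6)/(2*d - 3)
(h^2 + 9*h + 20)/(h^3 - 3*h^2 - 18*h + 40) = (h + 5)/(h^2 - 7*h + 10)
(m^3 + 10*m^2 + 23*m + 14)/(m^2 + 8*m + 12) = (m^2 + 8*m + 7)/(m + 6)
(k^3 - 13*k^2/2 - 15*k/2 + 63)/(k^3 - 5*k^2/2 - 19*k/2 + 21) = (k - 6)/(k - 2)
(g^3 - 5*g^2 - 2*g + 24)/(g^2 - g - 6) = g - 4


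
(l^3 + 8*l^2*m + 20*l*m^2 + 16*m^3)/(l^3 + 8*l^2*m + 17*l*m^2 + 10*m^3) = (l^2 + 6*l*m + 8*m^2)/(l^2 + 6*l*m + 5*m^2)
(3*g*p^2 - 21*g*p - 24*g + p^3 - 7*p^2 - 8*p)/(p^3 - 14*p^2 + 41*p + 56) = (3*g + p)/(p - 7)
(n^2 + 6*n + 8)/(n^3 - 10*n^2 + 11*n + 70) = (n + 4)/(n^2 - 12*n + 35)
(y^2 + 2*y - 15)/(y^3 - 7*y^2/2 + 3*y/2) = 2*(y + 5)/(y*(2*y - 1))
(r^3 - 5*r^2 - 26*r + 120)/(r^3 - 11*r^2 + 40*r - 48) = (r^2 - r - 30)/(r^2 - 7*r + 12)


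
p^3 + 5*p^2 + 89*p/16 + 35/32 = (p + 1/4)*(p + 5/4)*(p + 7/2)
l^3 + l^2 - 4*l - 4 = (l - 2)*(l + 1)*(l + 2)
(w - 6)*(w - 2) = w^2 - 8*w + 12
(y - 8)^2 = y^2 - 16*y + 64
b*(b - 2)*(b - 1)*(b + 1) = b^4 - 2*b^3 - b^2 + 2*b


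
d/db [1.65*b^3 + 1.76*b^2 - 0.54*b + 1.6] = 4.95*b^2 + 3.52*b - 0.54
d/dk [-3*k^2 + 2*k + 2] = 2 - 6*k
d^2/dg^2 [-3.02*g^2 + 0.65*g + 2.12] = -6.04000000000000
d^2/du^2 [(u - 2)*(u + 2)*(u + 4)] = 6*u + 8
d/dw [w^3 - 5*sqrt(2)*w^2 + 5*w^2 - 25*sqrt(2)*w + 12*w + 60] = 3*w^2 - 10*sqrt(2)*w + 10*w - 25*sqrt(2) + 12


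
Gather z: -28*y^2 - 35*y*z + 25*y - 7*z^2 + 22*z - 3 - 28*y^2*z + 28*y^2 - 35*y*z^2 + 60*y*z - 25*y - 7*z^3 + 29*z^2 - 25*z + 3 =-7*z^3 + z^2*(22 - 35*y) + z*(-28*y^2 + 25*y - 3)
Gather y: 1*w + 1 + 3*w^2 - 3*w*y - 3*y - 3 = 3*w^2 + w + y*(-3*w - 3) - 2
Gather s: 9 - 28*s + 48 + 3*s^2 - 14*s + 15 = 3*s^2 - 42*s + 72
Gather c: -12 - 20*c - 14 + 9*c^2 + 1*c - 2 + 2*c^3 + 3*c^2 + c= 2*c^3 + 12*c^2 - 18*c - 28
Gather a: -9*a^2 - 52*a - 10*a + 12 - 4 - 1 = -9*a^2 - 62*a + 7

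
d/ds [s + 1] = 1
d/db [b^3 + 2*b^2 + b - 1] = 3*b^2 + 4*b + 1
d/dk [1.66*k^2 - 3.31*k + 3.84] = 3.32*k - 3.31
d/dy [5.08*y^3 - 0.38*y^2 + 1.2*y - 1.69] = 15.24*y^2 - 0.76*y + 1.2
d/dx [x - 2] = 1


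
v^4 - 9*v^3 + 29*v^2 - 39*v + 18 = (v - 3)^2*(v - 2)*(v - 1)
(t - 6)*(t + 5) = t^2 - t - 30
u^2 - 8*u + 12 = (u - 6)*(u - 2)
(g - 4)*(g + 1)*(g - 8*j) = g^3 - 8*g^2*j - 3*g^2 + 24*g*j - 4*g + 32*j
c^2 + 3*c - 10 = (c - 2)*(c + 5)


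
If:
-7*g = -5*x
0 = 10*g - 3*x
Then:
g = 0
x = 0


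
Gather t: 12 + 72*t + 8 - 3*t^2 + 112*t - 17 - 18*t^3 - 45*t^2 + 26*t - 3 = -18*t^3 - 48*t^2 + 210*t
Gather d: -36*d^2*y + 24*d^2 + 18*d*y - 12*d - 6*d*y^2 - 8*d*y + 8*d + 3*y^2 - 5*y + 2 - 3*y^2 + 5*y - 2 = d^2*(24 - 36*y) + d*(-6*y^2 + 10*y - 4)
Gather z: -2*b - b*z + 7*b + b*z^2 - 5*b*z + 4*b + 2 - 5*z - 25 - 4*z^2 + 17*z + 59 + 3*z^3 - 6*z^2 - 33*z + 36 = 9*b + 3*z^3 + z^2*(b - 10) + z*(-6*b - 21) + 72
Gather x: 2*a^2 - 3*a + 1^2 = 2*a^2 - 3*a + 1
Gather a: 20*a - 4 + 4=20*a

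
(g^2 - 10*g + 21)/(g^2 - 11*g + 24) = (g - 7)/(g - 8)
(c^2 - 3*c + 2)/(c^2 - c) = (c - 2)/c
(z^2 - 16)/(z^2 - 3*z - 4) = (z + 4)/(z + 1)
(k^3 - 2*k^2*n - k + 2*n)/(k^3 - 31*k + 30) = (k^2 - 2*k*n + k - 2*n)/(k^2 + k - 30)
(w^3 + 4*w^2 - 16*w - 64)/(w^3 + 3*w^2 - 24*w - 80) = (w - 4)/(w - 5)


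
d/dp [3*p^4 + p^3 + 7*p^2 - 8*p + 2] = 12*p^3 + 3*p^2 + 14*p - 8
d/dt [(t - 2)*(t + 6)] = 2*t + 4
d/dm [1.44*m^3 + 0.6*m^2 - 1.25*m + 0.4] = 4.32*m^2 + 1.2*m - 1.25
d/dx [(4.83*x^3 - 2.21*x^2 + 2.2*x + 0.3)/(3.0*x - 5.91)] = (28.98*x^3 - 92.2659*x^2 + 26.1222*x - 13.902)/(9.0*x^2 - 35.46*x + 34.9281)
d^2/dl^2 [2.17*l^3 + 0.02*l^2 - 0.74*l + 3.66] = 13.02*l + 0.04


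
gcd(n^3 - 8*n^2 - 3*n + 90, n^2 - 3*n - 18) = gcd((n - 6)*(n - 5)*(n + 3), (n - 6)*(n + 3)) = n^2 - 3*n - 18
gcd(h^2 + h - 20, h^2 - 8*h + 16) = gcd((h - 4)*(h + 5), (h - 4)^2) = h - 4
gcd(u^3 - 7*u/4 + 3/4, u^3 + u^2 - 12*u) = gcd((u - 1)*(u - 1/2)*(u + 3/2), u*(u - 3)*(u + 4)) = 1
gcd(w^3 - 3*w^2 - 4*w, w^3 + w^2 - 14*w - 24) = w - 4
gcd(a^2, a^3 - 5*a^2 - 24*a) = a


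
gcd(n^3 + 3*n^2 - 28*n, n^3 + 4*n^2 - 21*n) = n^2 + 7*n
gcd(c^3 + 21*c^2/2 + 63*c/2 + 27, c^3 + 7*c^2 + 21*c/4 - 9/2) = c^2 + 15*c/2 + 9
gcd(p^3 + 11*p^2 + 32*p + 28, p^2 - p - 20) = 1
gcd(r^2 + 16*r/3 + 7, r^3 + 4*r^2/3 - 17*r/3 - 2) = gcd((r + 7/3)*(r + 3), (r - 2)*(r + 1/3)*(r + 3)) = r + 3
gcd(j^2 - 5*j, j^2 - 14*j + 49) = 1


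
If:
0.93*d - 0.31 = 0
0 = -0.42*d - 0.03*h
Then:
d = 0.33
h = -4.67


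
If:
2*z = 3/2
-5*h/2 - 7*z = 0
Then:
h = -21/10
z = 3/4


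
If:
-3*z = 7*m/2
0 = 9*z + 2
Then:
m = 4/21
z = -2/9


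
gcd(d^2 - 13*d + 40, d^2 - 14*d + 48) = d - 8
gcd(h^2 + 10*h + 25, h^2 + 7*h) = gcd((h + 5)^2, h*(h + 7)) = 1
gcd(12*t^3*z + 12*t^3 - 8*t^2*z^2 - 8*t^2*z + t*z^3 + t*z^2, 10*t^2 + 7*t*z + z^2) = 1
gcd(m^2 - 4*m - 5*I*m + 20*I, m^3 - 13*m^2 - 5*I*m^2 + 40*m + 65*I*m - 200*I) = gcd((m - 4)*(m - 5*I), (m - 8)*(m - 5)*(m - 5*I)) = m - 5*I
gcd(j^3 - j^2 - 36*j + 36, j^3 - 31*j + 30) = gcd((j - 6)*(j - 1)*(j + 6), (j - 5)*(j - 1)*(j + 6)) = j^2 + 5*j - 6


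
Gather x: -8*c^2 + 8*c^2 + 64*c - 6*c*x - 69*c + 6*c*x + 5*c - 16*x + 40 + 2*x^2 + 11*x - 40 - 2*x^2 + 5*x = 0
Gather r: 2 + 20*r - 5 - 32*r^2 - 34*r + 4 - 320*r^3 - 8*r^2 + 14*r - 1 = -320*r^3 - 40*r^2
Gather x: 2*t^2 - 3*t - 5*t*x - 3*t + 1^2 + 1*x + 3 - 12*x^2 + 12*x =2*t^2 - 6*t - 12*x^2 + x*(13 - 5*t) + 4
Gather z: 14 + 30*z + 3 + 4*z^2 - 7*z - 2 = 4*z^2 + 23*z + 15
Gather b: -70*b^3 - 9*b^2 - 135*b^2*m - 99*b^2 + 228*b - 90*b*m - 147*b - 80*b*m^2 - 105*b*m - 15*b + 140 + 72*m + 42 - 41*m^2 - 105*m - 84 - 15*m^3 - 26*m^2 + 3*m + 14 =-70*b^3 + b^2*(-135*m - 108) + b*(-80*m^2 - 195*m + 66) - 15*m^3 - 67*m^2 - 30*m + 112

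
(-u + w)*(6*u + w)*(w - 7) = -6*u^2*w + 42*u^2 + 5*u*w^2 - 35*u*w + w^3 - 7*w^2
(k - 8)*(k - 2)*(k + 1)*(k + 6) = k^4 - 3*k^3 - 48*k^2 + 52*k + 96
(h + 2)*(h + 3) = h^2 + 5*h + 6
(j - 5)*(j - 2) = j^2 - 7*j + 10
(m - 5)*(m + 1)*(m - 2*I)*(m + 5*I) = m^4 - 4*m^3 + 3*I*m^3 + 5*m^2 - 12*I*m^2 - 40*m - 15*I*m - 50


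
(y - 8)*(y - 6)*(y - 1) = y^3 - 15*y^2 + 62*y - 48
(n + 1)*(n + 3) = n^2 + 4*n + 3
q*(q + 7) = q^2 + 7*q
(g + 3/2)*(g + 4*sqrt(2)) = g^2 + 3*g/2 + 4*sqrt(2)*g + 6*sqrt(2)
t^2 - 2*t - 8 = (t - 4)*(t + 2)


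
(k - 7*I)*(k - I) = k^2 - 8*I*k - 7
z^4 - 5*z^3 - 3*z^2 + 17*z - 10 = (z - 5)*(z - 1)^2*(z + 2)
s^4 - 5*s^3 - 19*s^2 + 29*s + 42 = (s - 7)*(s - 2)*(s + 1)*(s + 3)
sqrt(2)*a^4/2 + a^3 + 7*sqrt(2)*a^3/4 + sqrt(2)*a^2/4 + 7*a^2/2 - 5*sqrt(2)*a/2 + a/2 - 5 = (a - 1)*(a + 2)*(a + 5/2)*(sqrt(2)*a/2 + 1)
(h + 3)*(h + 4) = h^2 + 7*h + 12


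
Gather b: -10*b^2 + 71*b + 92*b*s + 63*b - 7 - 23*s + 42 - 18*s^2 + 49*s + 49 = -10*b^2 + b*(92*s + 134) - 18*s^2 + 26*s + 84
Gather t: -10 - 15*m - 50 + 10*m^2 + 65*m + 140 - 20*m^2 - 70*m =-10*m^2 - 20*m + 80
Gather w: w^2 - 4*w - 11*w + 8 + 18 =w^2 - 15*w + 26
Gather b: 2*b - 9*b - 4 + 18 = 14 - 7*b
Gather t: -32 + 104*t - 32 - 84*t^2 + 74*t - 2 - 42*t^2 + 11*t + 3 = -126*t^2 + 189*t - 63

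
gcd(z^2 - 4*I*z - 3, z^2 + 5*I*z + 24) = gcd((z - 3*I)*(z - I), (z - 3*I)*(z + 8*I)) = z - 3*I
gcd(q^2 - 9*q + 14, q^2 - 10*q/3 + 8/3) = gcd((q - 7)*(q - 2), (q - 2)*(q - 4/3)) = q - 2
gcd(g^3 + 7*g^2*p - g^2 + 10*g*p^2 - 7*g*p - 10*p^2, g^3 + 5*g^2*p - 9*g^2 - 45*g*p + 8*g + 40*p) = g^2 + 5*g*p - g - 5*p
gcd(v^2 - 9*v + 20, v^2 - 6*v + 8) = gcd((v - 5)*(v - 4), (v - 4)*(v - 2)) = v - 4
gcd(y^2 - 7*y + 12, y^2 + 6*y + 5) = 1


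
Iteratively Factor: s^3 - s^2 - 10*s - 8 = (s + 1)*(s^2 - 2*s - 8) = (s + 1)*(s + 2)*(s - 4)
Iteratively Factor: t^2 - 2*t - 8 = (t - 4)*(t + 2)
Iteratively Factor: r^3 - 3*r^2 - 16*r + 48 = (r - 3)*(r^2 - 16) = (r - 4)*(r - 3)*(r + 4)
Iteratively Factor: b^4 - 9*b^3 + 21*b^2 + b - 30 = (b - 3)*(b^3 - 6*b^2 + 3*b + 10) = (b - 3)*(b + 1)*(b^2 - 7*b + 10) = (b - 3)*(b - 2)*(b + 1)*(b - 5)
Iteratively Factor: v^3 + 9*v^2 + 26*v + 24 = (v + 3)*(v^2 + 6*v + 8) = (v + 2)*(v + 3)*(v + 4)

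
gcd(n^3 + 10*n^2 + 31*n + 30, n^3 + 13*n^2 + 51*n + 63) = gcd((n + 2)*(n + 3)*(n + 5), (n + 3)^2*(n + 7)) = n + 3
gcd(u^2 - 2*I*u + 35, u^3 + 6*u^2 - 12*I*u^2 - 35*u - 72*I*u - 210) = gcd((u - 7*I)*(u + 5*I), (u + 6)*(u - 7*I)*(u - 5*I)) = u - 7*I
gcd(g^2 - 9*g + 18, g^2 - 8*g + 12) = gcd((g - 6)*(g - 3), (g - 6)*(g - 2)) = g - 6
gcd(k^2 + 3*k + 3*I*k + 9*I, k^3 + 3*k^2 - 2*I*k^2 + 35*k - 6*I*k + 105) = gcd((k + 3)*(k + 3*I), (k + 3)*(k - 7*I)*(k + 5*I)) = k + 3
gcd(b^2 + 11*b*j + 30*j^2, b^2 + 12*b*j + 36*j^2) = b + 6*j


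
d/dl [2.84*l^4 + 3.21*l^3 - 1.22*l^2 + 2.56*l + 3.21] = 11.36*l^3 + 9.63*l^2 - 2.44*l + 2.56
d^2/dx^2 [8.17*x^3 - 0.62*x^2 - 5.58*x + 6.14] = 49.02*x - 1.24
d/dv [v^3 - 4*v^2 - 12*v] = 3*v^2 - 8*v - 12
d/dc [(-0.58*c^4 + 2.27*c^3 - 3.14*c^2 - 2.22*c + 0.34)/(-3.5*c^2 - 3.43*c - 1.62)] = (4.06*c^5 - 1.9768*c^4 - 11.8138*c^3 - 8.032*c^2 + 12.5536*c + 4.7626)/(12.25*c^4 + 24.01*c^3 + 23.1049*c^2 + 11.1132*c + 2.6244)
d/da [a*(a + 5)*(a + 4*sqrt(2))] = 3*a^2 + 10*a + 8*sqrt(2)*a + 20*sqrt(2)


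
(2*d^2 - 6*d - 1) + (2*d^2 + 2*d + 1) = 4*d^2 - 4*d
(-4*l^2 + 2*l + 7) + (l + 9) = -4*l^2 + 3*l + 16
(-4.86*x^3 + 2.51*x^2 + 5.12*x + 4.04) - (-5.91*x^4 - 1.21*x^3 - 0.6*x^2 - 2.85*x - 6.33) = 5.91*x^4 - 3.65*x^3 + 3.11*x^2 + 7.97*x + 10.37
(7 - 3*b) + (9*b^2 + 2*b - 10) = 9*b^2 - b - 3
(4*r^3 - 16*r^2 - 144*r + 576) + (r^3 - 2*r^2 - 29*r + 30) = 5*r^3 - 18*r^2 - 173*r + 606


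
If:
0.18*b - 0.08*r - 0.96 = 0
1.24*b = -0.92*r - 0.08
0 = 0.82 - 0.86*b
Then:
No Solution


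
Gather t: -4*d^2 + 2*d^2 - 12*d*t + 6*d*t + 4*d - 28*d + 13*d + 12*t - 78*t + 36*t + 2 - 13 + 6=-2*d^2 - 11*d + t*(-6*d - 30) - 5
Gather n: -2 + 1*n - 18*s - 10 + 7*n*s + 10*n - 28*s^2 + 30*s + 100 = n*(7*s + 11) - 28*s^2 + 12*s + 88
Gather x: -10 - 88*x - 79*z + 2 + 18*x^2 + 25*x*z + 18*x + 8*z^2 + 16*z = 18*x^2 + x*(25*z - 70) + 8*z^2 - 63*z - 8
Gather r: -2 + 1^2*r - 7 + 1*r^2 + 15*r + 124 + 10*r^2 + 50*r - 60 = 11*r^2 + 66*r + 55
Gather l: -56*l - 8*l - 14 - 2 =-64*l - 16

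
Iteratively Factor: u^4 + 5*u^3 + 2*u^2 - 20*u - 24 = (u + 3)*(u^3 + 2*u^2 - 4*u - 8) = (u - 2)*(u + 3)*(u^2 + 4*u + 4) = (u - 2)*(u + 2)*(u + 3)*(u + 2)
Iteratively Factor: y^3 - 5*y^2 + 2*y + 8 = (y + 1)*(y^2 - 6*y + 8) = (y - 2)*(y + 1)*(y - 4)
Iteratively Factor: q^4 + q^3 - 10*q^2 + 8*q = (q - 1)*(q^3 + 2*q^2 - 8*q) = (q - 1)*(q + 4)*(q^2 - 2*q) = (q - 2)*(q - 1)*(q + 4)*(q)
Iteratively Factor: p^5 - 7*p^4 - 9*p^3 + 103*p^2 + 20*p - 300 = (p + 2)*(p^4 - 9*p^3 + 9*p^2 + 85*p - 150) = (p - 5)*(p + 2)*(p^3 - 4*p^2 - 11*p + 30) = (p - 5)^2*(p + 2)*(p^2 + p - 6) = (p - 5)^2*(p + 2)*(p + 3)*(p - 2)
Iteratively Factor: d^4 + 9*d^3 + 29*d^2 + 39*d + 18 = (d + 3)*(d^3 + 6*d^2 + 11*d + 6) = (d + 2)*(d + 3)*(d^2 + 4*d + 3) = (d + 1)*(d + 2)*(d + 3)*(d + 3)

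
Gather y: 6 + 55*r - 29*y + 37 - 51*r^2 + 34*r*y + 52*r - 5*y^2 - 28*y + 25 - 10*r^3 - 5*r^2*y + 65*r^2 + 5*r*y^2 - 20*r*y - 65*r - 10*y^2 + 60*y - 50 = -10*r^3 + 14*r^2 + 42*r + y^2*(5*r - 15) + y*(-5*r^2 + 14*r + 3) + 18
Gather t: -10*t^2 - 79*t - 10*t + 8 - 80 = -10*t^2 - 89*t - 72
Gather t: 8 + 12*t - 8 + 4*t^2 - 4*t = 4*t^2 + 8*t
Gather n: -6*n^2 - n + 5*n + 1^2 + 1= -6*n^2 + 4*n + 2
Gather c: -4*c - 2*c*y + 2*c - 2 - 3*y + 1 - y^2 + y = c*(-2*y - 2) - y^2 - 2*y - 1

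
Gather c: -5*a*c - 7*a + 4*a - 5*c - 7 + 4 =-3*a + c*(-5*a - 5) - 3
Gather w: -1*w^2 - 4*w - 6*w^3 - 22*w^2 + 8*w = -6*w^3 - 23*w^2 + 4*w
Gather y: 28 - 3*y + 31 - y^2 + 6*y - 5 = -y^2 + 3*y + 54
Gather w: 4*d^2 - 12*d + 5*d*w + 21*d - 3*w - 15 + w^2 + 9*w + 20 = 4*d^2 + 9*d + w^2 + w*(5*d + 6) + 5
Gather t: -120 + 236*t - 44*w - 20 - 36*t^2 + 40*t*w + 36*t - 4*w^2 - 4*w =-36*t^2 + t*(40*w + 272) - 4*w^2 - 48*w - 140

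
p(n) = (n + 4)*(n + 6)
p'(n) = 2*n + 10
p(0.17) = 25.73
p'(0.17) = 10.34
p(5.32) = 105.50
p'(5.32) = 20.64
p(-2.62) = 4.66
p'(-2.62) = 4.76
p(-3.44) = 1.43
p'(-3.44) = 3.12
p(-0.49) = 19.34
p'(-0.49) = 9.02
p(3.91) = 78.39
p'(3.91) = 17.82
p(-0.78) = 16.81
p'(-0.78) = 8.44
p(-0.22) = 21.85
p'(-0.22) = 9.56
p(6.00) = 120.00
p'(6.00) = 22.00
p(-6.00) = 0.00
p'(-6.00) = -2.00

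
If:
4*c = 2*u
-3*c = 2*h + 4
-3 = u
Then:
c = -3/2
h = 1/4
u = -3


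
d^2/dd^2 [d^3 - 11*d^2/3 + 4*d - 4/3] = 6*d - 22/3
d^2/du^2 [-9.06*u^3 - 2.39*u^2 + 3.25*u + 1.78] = -54.36*u - 4.78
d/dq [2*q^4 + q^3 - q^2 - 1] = q*(8*q^2 + 3*q - 2)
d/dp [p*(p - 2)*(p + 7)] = 3*p^2 + 10*p - 14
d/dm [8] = 0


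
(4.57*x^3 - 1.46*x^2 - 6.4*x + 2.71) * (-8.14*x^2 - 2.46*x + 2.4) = -37.1998*x^5 + 0.642200000000001*x^4 + 66.6556*x^3 - 9.8194*x^2 - 22.0266*x + 6.504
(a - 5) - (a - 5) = 0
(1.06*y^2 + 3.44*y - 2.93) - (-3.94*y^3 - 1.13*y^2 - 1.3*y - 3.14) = 3.94*y^3 + 2.19*y^2 + 4.74*y + 0.21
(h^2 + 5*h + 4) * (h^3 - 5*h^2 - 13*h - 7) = h^5 - 34*h^3 - 92*h^2 - 87*h - 28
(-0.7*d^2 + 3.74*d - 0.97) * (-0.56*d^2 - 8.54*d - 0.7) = 0.392*d^4 + 3.8836*d^3 - 30.9064*d^2 + 5.6658*d + 0.679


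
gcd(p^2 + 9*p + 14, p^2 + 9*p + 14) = p^2 + 9*p + 14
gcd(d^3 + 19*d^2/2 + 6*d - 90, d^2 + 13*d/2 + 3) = d + 6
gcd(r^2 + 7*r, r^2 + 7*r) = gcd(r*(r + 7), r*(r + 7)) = r^2 + 7*r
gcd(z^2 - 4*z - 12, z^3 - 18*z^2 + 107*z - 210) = z - 6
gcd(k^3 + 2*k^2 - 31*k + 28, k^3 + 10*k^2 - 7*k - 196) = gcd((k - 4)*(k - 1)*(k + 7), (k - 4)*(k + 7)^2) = k^2 + 3*k - 28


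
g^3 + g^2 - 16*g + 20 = (g - 2)^2*(g + 5)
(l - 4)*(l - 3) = l^2 - 7*l + 12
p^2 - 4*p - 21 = (p - 7)*(p + 3)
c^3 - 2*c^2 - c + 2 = (c - 2)*(c - 1)*(c + 1)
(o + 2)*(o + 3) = o^2 + 5*o + 6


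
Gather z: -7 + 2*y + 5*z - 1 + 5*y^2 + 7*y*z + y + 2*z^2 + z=5*y^2 + 3*y + 2*z^2 + z*(7*y + 6) - 8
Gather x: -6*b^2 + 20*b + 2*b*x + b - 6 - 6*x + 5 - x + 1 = -6*b^2 + 21*b + x*(2*b - 7)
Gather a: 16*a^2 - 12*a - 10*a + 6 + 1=16*a^2 - 22*a + 7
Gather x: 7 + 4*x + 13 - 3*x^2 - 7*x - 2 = -3*x^2 - 3*x + 18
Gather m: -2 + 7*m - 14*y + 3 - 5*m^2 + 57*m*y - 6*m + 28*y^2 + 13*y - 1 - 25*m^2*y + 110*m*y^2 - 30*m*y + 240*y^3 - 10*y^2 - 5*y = m^2*(-25*y - 5) + m*(110*y^2 + 27*y + 1) + 240*y^3 + 18*y^2 - 6*y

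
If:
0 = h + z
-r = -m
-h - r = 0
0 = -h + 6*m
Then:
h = 0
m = 0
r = 0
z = 0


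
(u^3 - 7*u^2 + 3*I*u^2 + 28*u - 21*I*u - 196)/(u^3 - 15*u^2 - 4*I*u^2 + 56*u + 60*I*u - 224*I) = (u + 7*I)/(u - 8)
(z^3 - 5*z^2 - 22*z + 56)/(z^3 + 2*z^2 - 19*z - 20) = (z^3 - 5*z^2 - 22*z + 56)/(z^3 + 2*z^2 - 19*z - 20)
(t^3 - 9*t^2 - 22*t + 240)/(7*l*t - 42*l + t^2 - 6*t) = (t^2 - 3*t - 40)/(7*l + t)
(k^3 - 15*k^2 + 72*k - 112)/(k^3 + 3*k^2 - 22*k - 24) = (k^2 - 11*k + 28)/(k^2 + 7*k + 6)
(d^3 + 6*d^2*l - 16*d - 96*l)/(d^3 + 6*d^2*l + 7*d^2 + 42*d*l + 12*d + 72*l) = (d - 4)/(d + 3)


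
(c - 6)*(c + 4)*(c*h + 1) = c^3*h - 2*c^2*h + c^2 - 24*c*h - 2*c - 24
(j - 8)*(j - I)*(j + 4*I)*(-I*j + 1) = -I*j^4 + 4*j^3 + 8*I*j^3 - 32*j^2 - I*j^2 + 4*j + 8*I*j - 32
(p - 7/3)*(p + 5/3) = p^2 - 2*p/3 - 35/9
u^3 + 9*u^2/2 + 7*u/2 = u*(u + 1)*(u + 7/2)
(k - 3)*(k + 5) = k^2 + 2*k - 15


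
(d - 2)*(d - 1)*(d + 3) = d^3 - 7*d + 6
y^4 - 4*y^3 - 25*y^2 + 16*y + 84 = (y - 7)*(y - 2)*(y + 2)*(y + 3)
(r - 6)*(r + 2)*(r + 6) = r^3 + 2*r^2 - 36*r - 72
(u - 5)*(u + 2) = u^2 - 3*u - 10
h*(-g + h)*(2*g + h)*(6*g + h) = -12*g^3*h + 4*g^2*h^2 + 7*g*h^3 + h^4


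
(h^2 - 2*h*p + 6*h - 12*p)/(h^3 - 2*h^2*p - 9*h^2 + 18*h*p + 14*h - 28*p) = (h + 6)/(h^2 - 9*h + 14)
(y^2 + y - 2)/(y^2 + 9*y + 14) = (y - 1)/(y + 7)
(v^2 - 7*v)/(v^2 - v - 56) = v*(7 - v)/(-v^2 + v + 56)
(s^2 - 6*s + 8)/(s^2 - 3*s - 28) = (-s^2 + 6*s - 8)/(-s^2 + 3*s + 28)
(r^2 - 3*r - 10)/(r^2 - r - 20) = (r + 2)/(r + 4)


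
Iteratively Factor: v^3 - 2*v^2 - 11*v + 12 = (v - 4)*(v^2 + 2*v - 3) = (v - 4)*(v - 1)*(v + 3)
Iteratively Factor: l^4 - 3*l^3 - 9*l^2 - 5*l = (l + 1)*(l^3 - 4*l^2 - 5*l) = (l + 1)^2*(l^2 - 5*l) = (l - 5)*(l + 1)^2*(l)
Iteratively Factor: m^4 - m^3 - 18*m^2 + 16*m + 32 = (m + 1)*(m^3 - 2*m^2 - 16*m + 32) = (m - 2)*(m + 1)*(m^2 - 16) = (m - 2)*(m + 1)*(m + 4)*(m - 4)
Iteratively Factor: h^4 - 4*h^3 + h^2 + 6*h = (h - 3)*(h^3 - h^2 - 2*h) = (h - 3)*(h + 1)*(h^2 - 2*h) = (h - 3)*(h - 2)*(h + 1)*(h)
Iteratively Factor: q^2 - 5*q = (q - 5)*(q)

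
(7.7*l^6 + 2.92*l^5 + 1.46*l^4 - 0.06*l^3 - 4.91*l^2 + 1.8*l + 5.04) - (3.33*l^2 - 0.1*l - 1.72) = 7.7*l^6 + 2.92*l^5 + 1.46*l^4 - 0.06*l^3 - 8.24*l^2 + 1.9*l + 6.76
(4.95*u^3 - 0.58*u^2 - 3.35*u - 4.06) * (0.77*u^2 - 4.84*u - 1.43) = 3.8115*u^5 - 24.4046*u^4 - 6.8508*u^3 + 13.9172*u^2 + 24.4409*u + 5.8058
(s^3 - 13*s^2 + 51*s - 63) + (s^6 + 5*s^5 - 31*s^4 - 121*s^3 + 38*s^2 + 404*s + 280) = s^6 + 5*s^5 - 31*s^4 - 120*s^3 + 25*s^2 + 455*s + 217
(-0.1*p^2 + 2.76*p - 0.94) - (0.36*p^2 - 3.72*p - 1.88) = -0.46*p^2 + 6.48*p + 0.94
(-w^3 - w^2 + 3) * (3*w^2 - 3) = -3*w^5 - 3*w^4 + 3*w^3 + 12*w^2 - 9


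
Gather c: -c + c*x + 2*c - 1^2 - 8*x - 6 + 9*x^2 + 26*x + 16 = c*(x + 1) + 9*x^2 + 18*x + 9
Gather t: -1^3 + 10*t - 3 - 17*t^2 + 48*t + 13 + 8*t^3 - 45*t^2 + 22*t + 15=8*t^3 - 62*t^2 + 80*t + 24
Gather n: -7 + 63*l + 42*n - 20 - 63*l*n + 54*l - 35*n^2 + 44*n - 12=117*l - 35*n^2 + n*(86 - 63*l) - 39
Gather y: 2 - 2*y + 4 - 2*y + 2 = 8 - 4*y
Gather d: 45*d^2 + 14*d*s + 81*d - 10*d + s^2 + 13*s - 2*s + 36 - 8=45*d^2 + d*(14*s + 71) + s^2 + 11*s + 28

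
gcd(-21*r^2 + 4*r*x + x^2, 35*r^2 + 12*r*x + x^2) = 7*r + x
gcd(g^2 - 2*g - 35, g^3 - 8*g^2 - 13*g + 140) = g - 7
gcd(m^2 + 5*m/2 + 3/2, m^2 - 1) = m + 1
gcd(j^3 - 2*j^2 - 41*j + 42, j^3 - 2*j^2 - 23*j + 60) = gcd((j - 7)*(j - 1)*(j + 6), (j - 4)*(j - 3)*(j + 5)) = 1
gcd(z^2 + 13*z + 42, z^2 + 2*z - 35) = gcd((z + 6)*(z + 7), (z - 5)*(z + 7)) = z + 7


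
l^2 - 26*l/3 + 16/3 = (l - 8)*(l - 2/3)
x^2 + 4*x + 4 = (x + 2)^2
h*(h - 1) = h^2 - h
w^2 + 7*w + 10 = (w + 2)*(w + 5)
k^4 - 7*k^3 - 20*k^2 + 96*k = k*(k - 8)*(k - 3)*(k + 4)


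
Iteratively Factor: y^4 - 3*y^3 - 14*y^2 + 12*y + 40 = (y - 2)*(y^3 - y^2 - 16*y - 20) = (y - 2)*(y + 2)*(y^2 - 3*y - 10) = (y - 2)*(y + 2)^2*(y - 5)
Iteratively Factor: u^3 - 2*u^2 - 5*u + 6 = (u + 2)*(u^2 - 4*u + 3) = (u - 1)*(u + 2)*(u - 3)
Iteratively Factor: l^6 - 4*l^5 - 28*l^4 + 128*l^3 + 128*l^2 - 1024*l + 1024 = (l + 4)*(l^5 - 8*l^4 + 4*l^3 + 112*l^2 - 320*l + 256) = (l - 2)*(l + 4)*(l^4 - 6*l^3 - 8*l^2 + 96*l - 128) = (l - 2)*(l + 4)^2*(l^3 - 10*l^2 + 32*l - 32) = (l - 4)*(l - 2)*(l + 4)^2*(l^2 - 6*l + 8) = (l - 4)^2*(l - 2)*(l + 4)^2*(l - 2)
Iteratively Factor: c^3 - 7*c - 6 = (c + 2)*(c^2 - 2*c - 3) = (c + 1)*(c + 2)*(c - 3)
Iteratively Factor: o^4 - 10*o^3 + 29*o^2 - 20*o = (o - 4)*(o^3 - 6*o^2 + 5*o) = (o - 4)*(o - 1)*(o^2 - 5*o) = o*(o - 4)*(o - 1)*(o - 5)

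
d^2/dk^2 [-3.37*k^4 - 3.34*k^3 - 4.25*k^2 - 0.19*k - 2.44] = -40.44*k^2 - 20.04*k - 8.5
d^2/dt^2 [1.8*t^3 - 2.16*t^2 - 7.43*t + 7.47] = 10.8*t - 4.32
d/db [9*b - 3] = 9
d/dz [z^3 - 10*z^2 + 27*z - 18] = 3*z^2 - 20*z + 27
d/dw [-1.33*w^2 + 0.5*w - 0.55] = 0.5 - 2.66*w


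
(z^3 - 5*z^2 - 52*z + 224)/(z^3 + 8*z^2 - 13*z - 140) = (z - 8)/(z + 5)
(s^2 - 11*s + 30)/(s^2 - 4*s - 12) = (s - 5)/(s + 2)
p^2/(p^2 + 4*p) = p/(p + 4)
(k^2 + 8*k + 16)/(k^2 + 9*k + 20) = (k + 4)/(k + 5)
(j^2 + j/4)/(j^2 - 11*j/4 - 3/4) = j/(j - 3)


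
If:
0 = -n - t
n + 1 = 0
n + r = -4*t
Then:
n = -1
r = -3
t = 1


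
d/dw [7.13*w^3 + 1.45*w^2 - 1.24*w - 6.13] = 21.39*w^2 + 2.9*w - 1.24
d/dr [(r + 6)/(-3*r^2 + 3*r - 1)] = (3*r^2 + 36*r - 19)/(9*r^4 - 18*r^3 + 15*r^2 - 6*r + 1)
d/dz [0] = 0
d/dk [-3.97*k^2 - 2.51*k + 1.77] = -7.94*k - 2.51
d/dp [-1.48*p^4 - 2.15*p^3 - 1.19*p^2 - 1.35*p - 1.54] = -5.92*p^3 - 6.45*p^2 - 2.38*p - 1.35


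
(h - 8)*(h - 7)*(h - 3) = h^3 - 18*h^2 + 101*h - 168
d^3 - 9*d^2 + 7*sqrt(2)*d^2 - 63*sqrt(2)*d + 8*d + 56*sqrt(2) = (d - 8)*(d - 1)*(d + 7*sqrt(2))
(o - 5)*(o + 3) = o^2 - 2*o - 15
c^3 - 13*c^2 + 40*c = c*(c - 8)*(c - 5)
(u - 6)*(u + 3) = u^2 - 3*u - 18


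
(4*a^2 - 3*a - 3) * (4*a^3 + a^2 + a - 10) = 16*a^5 - 8*a^4 - 11*a^3 - 46*a^2 + 27*a + 30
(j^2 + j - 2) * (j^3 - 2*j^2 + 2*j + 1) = j^5 - j^4 - 2*j^3 + 7*j^2 - 3*j - 2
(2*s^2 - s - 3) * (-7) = -14*s^2 + 7*s + 21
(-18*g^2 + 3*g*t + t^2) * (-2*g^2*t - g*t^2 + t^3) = 36*g^4*t + 12*g^3*t^2 - 23*g^2*t^3 + 2*g*t^4 + t^5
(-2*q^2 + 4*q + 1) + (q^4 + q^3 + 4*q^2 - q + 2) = q^4 + q^3 + 2*q^2 + 3*q + 3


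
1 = 1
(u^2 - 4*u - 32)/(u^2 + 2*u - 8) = (u - 8)/(u - 2)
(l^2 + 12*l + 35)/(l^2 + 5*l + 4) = (l^2 + 12*l + 35)/(l^2 + 5*l + 4)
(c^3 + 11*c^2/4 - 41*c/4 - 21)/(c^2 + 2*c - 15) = (c^2 + 23*c/4 + 7)/(c + 5)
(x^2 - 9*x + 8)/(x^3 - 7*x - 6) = (-x^2 + 9*x - 8)/(-x^3 + 7*x + 6)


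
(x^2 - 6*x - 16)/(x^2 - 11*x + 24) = (x + 2)/(x - 3)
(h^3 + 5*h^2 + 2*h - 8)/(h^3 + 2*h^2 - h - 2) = (h + 4)/(h + 1)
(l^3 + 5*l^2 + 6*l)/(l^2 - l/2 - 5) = 2*l*(l + 3)/(2*l - 5)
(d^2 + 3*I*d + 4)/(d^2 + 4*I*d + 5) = (d + 4*I)/(d + 5*I)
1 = 1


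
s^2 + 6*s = s*(s + 6)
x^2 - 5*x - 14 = (x - 7)*(x + 2)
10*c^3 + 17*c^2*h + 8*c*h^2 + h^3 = (c + h)*(2*c + h)*(5*c + h)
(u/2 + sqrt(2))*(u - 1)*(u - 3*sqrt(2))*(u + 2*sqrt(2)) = u^4/2 - u^3/2 + sqrt(2)*u^3/2 - 8*u^2 - sqrt(2)*u^2/2 - 12*sqrt(2)*u + 8*u + 12*sqrt(2)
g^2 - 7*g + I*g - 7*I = (g - 7)*(g + I)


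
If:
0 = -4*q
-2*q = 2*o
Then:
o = 0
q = 0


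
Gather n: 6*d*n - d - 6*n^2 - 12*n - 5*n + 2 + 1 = -d - 6*n^2 + n*(6*d - 17) + 3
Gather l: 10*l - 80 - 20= 10*l - 100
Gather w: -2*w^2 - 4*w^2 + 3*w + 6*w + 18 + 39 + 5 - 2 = -6*w^2 + 9*w + 60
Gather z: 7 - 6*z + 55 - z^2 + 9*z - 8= -z^2 + 3*z + 54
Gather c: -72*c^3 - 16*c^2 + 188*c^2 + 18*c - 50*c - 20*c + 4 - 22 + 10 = -72*c^3 + 172*c^2 - 52*c - 8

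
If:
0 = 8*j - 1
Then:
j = 1/8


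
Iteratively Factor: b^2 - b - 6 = (b + 2)*(b - 3)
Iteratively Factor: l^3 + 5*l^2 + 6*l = (l + 2)*(l^2 + 3*l) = (l + 2)*(l + 3)*(l)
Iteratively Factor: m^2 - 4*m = (m)*(m - 4)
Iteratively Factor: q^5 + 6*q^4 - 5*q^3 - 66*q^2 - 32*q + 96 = (q - 1)*(q^4 + 7*q^3 + 2*q^2 - 64*q - 96) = (q - 1)*(q + 4)*(q^3 + 3*q^2 - 10*q - 24) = (q - 3)*(q - 1)*(q + 4)*(q^2 + 6*q + 8) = (q - 3)*(q - 1)*(q + 2)*(q + 4)*(q + 4)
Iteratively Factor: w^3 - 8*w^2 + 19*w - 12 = (w - 1)*(w^2 - 7*w + 12) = (w - 4)*(w - 1)*(w - 3)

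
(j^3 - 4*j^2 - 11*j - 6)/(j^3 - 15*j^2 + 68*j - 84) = (j^2 + 2*j + 1)/(j^2 - 9*j + 14)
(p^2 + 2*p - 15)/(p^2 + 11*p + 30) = (p - 3)/(p + 6)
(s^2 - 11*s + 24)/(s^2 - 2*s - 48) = (s - 3)/(s + 6)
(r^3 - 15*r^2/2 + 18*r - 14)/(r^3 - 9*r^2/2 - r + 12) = (2*r^2 - 11*r + 14)/(2*r^2 - 5*r - 12)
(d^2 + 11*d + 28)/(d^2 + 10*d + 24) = (d + 7)/(d + 6)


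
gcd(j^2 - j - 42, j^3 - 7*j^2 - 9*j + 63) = j - 7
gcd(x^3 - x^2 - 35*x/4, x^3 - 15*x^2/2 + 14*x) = x^2 - 7*x/2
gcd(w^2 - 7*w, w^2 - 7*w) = w^2 - 7*w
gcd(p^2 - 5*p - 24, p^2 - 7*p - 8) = p - 8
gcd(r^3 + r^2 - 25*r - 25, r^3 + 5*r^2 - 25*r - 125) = r^2 - 25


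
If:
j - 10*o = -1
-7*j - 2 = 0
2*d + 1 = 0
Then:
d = -1/2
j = -2/7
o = 1/14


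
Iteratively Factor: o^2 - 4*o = (o - 4)*(o)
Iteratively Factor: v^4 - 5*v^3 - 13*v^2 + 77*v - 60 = (v + 4)*(v^3 - 9*v^2 + 23*v - 15) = (v - 5)*(v + 4)*(v^2 - 4*v + 3) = (v - 5)*(v - 1)*(v + 4)*(v - 3)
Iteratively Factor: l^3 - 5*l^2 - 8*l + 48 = (l + 3)*(l^2 - 8*l + 16) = (l - 4)*(l + 3)*(l - 4)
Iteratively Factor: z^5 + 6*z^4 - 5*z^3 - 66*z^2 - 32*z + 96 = (z + 2)*(z^4 + 4*z^3 - 13*z^2 - 40*z + 48) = (z + 2)*(z + 4)*(z^3 - 13*z + 12) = (z + 2)*(z + 4)^2*(z^2 - 4*z + 3) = (z - 1)*(z + 2)*(z + 4)^2*(z - 3)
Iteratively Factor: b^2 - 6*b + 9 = (b - 3)*(b - 3)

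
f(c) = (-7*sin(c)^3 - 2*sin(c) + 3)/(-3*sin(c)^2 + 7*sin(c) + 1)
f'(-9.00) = 4.38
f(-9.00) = -1.80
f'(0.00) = -23.00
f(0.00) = 3.00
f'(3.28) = 48749.60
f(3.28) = -144.08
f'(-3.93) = 1.90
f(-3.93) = -0.21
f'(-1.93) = -0.17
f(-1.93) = -1.30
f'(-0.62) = -1.02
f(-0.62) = -1.36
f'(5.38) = 0.03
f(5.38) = -1.25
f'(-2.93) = 72.79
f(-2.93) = -5.78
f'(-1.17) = 0.18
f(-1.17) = -1.29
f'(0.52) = -1.95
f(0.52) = 0.31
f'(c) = (6*sin(c)*cos(c) - 7*cos(c))*(-7*sin(c)^3 - 2*sin(c) + 3)/(-3*sin(c)^2 + 7*sin(c) + 1)^2 + (-21*sin(c)^2*cos(c) - 2*cos(c))/(-3*sin(c)^2 + 7*sin(c) + 1)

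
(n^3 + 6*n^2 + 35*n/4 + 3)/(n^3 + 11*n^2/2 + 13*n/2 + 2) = (n + 3/2)/(n + 1)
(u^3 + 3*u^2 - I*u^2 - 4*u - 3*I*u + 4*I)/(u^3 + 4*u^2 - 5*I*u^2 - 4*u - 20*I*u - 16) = (u - 1)/(u - 4*I)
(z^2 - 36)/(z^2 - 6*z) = (z + 6)/z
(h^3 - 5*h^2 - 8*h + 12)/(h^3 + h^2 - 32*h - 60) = (h - 1)/(h + 5)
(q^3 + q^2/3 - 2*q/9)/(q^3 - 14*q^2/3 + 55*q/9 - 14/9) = q*(3*q + 2)/(3*q^2 - 13*q + 14)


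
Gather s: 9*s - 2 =9*s - 2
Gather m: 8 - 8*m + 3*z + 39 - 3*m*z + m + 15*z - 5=m*(-3*z - 7) + 18*z + 42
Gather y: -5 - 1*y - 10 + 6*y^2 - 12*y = 6*y^2 - 13*y - 15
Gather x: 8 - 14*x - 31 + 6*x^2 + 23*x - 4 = 6*x^2 + 9*x - 27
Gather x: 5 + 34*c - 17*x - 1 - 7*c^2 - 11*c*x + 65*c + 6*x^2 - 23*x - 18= -7*c^2 + 99*c + 6*x^2 + x*(-11*c - 40) - 14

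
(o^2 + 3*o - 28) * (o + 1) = o^3 + 4*o^2 - 25*o - 28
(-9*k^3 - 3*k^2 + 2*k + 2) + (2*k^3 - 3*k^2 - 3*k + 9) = -7*k^3 - 6*k^2 - k + 11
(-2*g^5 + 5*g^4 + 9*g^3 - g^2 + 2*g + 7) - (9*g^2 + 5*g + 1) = -2*g^5 + 5*g^4 + 9*g^3 - 10*g^2 - 3*g + 6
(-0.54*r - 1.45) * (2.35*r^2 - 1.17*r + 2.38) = -1.269*r^3 - 2.7757*r^2 + 0.4113*r - 3.451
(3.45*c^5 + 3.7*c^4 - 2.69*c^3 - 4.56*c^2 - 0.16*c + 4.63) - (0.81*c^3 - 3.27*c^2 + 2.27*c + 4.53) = 3.45*c^5 + 3.7*c^4 - 3.5*c^3 - 1.29*c^2 - 2.43*c + 0.0999999999999996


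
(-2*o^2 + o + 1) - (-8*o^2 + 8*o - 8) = 6*o^2 - 7*o + 9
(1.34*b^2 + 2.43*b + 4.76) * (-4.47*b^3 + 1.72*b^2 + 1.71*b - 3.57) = -5.9898*b^5 - 8.5573*b^4 - 14.8062*b^3 + 7.5587*b^2 - 0.535500000000001*b - 16.9932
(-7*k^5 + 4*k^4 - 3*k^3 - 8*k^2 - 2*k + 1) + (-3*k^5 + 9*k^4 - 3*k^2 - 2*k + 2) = -10*k^5 + 13*k^4 - 3*k^3 - 11*k^2 - 4*k + 3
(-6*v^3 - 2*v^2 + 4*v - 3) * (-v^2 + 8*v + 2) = 6*v^5 - 46*v^4 - 32*v^3 + 31*v^2 - 16*v - 6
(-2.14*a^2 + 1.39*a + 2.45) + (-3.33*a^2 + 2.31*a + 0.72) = -5.47*a^2 + 3.7*a + 3.17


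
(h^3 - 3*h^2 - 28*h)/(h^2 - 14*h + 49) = h*(h + 4)/(h - 7)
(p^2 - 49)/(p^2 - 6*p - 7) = (p + 7)/(p + 1)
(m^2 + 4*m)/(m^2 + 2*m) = (m + 4)/(m + 2)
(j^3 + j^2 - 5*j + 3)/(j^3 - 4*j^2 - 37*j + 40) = (j^2 + 2*j - 3)/(j^2 - 3*j - 40)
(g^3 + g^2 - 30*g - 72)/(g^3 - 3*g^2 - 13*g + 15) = (g^2 - 2*g - 24)/(g^2 - 6*g + 5)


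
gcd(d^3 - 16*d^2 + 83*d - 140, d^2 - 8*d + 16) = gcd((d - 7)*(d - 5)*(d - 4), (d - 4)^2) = d - 4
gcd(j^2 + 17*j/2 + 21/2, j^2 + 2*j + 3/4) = j + 3/2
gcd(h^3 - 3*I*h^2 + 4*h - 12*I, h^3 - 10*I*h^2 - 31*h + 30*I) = h^2 - 5*I*h - 6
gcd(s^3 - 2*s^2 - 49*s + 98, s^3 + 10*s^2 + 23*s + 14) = s + 7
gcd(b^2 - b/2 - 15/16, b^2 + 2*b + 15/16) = b + 3/4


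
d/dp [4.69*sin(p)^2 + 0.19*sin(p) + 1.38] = (9.38*sin(p) + 0.19)*cos(p)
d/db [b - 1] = 1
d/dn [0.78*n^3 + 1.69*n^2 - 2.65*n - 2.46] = 2.34*n^2 + 3.38*n - 2.65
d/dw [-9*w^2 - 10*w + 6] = -18*w - 10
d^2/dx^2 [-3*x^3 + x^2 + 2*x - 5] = 2 - 18*x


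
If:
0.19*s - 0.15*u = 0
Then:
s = 0.789473684210526*u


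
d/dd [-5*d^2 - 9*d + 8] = -10*d - 9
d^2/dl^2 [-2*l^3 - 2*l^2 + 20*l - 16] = -12*l - 4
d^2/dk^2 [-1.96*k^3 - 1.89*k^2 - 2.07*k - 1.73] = -11.76*k - 3.78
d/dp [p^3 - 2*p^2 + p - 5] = 3*p^2 - 4*p + 1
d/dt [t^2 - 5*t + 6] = 2*t - 5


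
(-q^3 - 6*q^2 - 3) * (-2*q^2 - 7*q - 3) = 2*q^5 + 19*q^4 + 45*q^3 + 24*q^2 + 21*q + 9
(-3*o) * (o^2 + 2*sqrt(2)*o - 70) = -3*o^3 - 6*sqrt(2)*o^2 + 210*o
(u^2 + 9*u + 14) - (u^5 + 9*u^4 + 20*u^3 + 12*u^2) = -u^5 - 9*u^4 - 20*u^3 - 11*u^2 + 9*u + 14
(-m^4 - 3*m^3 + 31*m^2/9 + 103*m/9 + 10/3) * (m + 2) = -m^5 - 5*m^4 - 23*m^3/9 + 55*m^2/3 + 236*m/9 + 20/3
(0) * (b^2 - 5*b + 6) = 0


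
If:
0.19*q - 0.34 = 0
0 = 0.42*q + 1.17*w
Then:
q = 1.79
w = -0.64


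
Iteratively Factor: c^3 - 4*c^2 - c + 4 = (c + 1)*(c^2 - 5*c + 4) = (c - 4)*(c + 1)*(c - 1)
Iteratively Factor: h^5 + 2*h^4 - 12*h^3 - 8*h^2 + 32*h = (h - 2)*(h^4 + 4*h^3 - 4*h^2 - 16*h) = (h - 2)^2*(h^3 + 6*h^2 + 8*h) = h*(h - 2)^2*(h^2 + 6*h + 8) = h*(h - 2)^2*(h + 2)*(h + 4)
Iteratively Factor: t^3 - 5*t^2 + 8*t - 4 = (t - 1)*(t^2 - 4*t + 4) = (t - 2)*(t - 1)*(t - 2)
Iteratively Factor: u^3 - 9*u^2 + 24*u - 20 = (u - 2)*(u^2 - 7*u + 10) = (u - 5)*(u - 2)*(u - 2)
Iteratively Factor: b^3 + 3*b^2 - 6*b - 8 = (b + 4)*(b^2 - b - 2) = (b - 2)*(b + 4)*(b + 1)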